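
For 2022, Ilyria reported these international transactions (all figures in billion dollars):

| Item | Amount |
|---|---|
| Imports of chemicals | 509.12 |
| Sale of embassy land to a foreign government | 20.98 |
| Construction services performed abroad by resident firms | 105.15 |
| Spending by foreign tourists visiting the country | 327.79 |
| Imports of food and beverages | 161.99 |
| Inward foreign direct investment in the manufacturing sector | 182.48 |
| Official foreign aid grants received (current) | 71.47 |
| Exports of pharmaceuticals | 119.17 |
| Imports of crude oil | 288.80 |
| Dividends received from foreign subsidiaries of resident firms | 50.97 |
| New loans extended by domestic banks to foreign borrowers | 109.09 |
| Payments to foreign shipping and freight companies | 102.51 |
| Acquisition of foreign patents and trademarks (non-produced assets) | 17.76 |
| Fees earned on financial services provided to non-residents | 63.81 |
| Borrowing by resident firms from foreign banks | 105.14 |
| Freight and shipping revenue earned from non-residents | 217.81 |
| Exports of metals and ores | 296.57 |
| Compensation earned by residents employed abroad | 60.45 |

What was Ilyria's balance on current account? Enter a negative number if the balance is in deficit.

250.77

Goods: 119.17 + 296.57 - 288.80 - 509.12 - 161.99 = -544.17
Services: 63.81 + 327.79 + 105.15 - 102.51 + 217.81 = 612.05
Primary income: 60.45 + 50.97 = 111.42
Secondary income: 71.47
Current account = (-544.17) + 612.05 + 111.42 + 71.47 = 250.77
(Excluded from the current account — capital account: sale of embassy land to a foreign government 20.98, acquisition of foreign patents and trademarks (non-produced assets) 17.76; financial account: inward foreign direct investment in the manufacturing sector 182.48, new loans extended by domestic banks to foreign borrowers 109.09, borrowing by resident firms from foreign banks 105.14.)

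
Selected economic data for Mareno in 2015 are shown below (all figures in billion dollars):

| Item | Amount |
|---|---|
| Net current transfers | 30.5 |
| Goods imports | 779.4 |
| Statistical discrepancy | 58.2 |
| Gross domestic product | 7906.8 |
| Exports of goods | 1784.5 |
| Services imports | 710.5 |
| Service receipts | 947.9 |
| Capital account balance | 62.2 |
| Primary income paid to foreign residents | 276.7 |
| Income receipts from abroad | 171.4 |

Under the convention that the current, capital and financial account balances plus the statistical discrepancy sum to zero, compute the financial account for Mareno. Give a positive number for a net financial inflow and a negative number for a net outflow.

Goods balance = 1784.5 - 779.4 = 1005.1
Services balance = 947.9 - 710.5 = 237.4
Trade balance (goods + services) = 1005.1 + 237.4 = 1242.5
Net primary income = 171.4 - 276.7 = -105.3
Net secondary income = 30.5
Current account = 1242.5 + (-105.3) + 30.5 = 1167.7
Financial account = -(1167.7 + 62.2 + 58.2) = -1288.1

-1288.1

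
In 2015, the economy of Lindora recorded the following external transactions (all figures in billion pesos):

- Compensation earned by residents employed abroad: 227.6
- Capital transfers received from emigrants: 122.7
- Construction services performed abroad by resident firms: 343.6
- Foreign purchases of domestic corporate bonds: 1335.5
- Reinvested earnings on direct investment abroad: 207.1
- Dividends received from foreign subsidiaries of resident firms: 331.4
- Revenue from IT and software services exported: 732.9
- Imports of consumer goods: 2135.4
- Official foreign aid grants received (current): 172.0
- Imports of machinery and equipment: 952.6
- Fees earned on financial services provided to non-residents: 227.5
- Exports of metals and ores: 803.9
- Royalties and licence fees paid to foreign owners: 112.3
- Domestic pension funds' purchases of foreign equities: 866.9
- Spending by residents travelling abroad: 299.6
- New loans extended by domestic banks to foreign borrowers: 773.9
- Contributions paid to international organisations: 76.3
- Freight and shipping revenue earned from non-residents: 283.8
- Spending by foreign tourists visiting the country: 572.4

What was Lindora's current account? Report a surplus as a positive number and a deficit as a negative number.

326.0

Goods: -952.6 + 803.9 - 2135.4 = -2284.1
Services: 283.8 + 343.6 - 299.6 - 112.3 + 227.5 + 732.9 + 572.4 = 1748.3
Primary income: 227.6 + 207.1 + 331.4 = 766.1
Secondary income: 172.0 - 76.3 = 95.7
Current account = (-2284.1) + 1748.3 + 766.1 + 95.7 = 326.0
(Excluded from the current account — capital account: capital transfers received from emigrants 122.7; financial account: foreign purchases of domestic corporate bonds 1335.5, domestic pension funds' purchases of foreign equities 866.9, new loans extended by domestic banks to foreign borrowers 773.9.)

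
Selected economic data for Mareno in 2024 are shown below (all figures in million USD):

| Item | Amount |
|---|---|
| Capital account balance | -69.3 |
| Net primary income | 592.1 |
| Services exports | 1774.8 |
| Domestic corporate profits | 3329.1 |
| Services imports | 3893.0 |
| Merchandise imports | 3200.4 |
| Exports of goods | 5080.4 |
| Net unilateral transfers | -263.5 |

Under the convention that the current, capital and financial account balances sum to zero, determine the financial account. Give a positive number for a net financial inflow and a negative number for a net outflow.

Goods balance = 5080.4 - 3200.4 = 1880.0
Services balance = 1774.8 - 3893.0 = -2118.2
Trade balance (goods + services) = 1880.0 + (-2118.2) = -238.2
Net primary income = 592.1
Net secondary income = -263.5
Current account = -238.2 + 592.1 + (-263.5) = 90.4
Financial account = -(90.4 + (-69.3)) = -21.1

-21.1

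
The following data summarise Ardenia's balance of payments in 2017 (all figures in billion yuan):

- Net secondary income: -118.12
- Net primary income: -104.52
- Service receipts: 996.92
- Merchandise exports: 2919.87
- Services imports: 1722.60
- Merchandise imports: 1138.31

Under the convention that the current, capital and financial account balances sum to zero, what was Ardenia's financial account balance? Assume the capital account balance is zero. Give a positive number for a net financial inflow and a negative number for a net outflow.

-833.24

Goods balance = 2919.87 - 1138.31 = 1781.56
Services balance = 996.92 - 1722.60 = -725.68
Trade balance (goods + services) = 1781.56 + (-725.68) = 1055.88
Net primary income = -104.52
Net secondary income = -118.12
Current account = 1055.88 + (-104.52) + (-118.12) = 833.24
Financial account = -(833.24) = -833.24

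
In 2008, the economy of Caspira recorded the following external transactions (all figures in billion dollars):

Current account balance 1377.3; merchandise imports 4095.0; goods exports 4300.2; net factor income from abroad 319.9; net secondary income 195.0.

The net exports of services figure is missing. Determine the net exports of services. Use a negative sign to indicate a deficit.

657.2

Current account = goods balance + services balance + net primary income + net secondary income
Sum of the known components = 720.1
Net exports of services = CA - (known components) = 1377.3 - 720.1 = 657.2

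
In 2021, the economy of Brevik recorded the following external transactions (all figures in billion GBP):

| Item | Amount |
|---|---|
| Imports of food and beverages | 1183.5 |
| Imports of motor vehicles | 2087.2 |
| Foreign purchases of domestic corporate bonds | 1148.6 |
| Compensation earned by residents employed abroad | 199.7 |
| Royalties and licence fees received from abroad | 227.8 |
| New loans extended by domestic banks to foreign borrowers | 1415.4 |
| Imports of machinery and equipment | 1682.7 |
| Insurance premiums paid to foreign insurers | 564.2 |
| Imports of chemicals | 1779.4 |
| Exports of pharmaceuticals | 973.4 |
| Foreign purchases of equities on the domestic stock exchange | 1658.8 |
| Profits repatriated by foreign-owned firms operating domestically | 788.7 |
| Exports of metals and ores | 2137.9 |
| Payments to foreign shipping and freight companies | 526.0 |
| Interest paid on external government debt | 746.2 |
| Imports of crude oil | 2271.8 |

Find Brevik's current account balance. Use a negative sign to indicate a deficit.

Goods: -1183.5 - 1682.7 - 1779.4 + 973.4 + 2137.9 - 2271.8 - 2087.2 = -5893.3
Services: -526.0 - 564.2 + 227.8 = -862.4
Primary income: 199.7 - 746.2 - 788.7 = -1335.2
Current account = (-5893.3) + (-862.4) + (-1335.2) = -8090.9
(Excluded from the current account — financial account: foreign purchases of domestic corporate bonds 1148.6, new loans extended by domestic banks to foreign borrowers 1415.4, foreign purchases of equities on the domestic stock exchange 1658.8.)

-8090.9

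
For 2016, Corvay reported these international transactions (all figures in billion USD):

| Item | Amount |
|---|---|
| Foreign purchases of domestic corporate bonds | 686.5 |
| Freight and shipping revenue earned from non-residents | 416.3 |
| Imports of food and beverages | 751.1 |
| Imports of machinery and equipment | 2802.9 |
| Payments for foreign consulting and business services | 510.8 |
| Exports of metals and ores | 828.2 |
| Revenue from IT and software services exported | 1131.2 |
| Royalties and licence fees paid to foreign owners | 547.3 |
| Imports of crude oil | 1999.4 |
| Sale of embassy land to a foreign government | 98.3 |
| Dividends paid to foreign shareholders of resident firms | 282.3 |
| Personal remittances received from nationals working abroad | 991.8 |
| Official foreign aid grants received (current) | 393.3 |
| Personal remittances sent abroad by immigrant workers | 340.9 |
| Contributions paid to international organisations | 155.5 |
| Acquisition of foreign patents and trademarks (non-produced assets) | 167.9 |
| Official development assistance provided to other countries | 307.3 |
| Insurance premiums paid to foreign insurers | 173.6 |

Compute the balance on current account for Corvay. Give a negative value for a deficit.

-4110.3

Goods: -751.1 - 1999.4 - 2802.9 + 828.2 = -4725.2
Services: 1131.2 + 416.3 - 547.3 - 173.6 - 510.8 = 315.8
Primary income: -282.3
Secondary income: 991.8 - 307.3 - 155.5 - 340.9 + 393.3 = 581.4
Current account = (-4725.2) + 315.8 + (-282.3) + 581.4 = -4110.3
(Excluded from the current account — financial account: foreign purchases of domestic corporate bonds 686.5; capital account: sale of embassy land to a foreign government 98.3, acquisition of foreign patents and trademarks (non-produced assets) 167.9.)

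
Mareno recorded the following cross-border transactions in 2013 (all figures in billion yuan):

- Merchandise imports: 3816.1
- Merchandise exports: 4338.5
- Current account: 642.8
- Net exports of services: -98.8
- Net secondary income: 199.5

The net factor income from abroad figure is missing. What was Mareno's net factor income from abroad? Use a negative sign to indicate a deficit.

Current account = goods balance + services balance + net primary income + net secondary income
Sum of the known components = 623.1
Net factor income from abroad = CA - (known components) = 642.8 - 623.1 = 19.7

19.7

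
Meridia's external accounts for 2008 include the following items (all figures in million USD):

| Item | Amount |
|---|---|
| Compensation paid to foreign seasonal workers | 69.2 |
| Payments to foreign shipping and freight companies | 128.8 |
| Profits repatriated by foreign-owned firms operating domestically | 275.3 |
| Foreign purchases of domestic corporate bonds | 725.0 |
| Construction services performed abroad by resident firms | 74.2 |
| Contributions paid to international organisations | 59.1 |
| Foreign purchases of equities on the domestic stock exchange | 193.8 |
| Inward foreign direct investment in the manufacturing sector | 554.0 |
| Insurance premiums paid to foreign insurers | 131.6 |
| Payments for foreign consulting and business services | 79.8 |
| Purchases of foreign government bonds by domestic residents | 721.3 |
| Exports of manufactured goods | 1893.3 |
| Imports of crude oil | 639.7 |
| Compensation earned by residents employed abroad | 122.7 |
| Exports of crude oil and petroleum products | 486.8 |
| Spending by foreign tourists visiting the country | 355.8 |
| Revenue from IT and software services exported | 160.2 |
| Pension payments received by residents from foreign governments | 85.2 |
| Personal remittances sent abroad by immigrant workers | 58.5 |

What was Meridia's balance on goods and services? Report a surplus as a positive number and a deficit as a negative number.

1990.4

Goods: -639.7 + 1893.3 + 486.8 = 1740.4
Services: 160.2 - 128.8 + 74.2 + 355.8 - 79.8 - 131.6 = 250.0
Trade balance = 1740.4 + 250.0 = 1990.4
(Excluded from the trade balance — primary income: compensation paid to foreign seasonal workers 69.2, profits repatriated by foreign-owned firms operating domestically 275.3, compensation earned by residents employed abroad 122.7; financial account: foreign purchases of domestic corporate bonds 725.0, foreign purchases of equities on the domestic stock exchange 193.8, inward foreign direct investment in the manufacturing sector 554.0, purchases of foreign government bonds by domestic residents 721.3; secondary income: contributions paid to international organisations 59.1, pension payments received by residents from foreign governments 85.2, personal remittances sent abroad by immigrant workers 58.5.)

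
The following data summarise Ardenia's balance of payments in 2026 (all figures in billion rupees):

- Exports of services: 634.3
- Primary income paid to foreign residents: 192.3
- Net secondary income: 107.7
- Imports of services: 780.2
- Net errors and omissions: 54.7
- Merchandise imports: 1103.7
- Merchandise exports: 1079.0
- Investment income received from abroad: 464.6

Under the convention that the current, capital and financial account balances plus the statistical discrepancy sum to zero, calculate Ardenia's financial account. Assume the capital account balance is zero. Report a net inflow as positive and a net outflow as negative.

-264.1

Goods balance = 1079.0 - 1103.7 = -24.7
Services balance = 634.3 - 780.2 = -145.9
Trade balance (goods + services) = -24.7 + (-145.9) = -170.6
Net primary income = 464.6 - 192.3 = 272.3
Net secondary income = 107.7
Current account = -170.6 + 272.3 + 107.7 = 209.4
Financial account = -(209.4 + 54.7) = -264.1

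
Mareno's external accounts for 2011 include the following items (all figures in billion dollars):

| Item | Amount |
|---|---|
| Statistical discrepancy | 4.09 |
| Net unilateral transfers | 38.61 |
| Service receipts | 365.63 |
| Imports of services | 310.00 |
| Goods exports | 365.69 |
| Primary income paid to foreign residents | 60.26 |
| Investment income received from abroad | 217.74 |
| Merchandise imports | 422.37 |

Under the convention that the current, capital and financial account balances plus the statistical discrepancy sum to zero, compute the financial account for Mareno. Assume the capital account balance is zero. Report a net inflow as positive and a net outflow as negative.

-199.13

Goods balance = 365.69 - 422.37 = -56.68
Services balance = 365.63 - 310.00 = 55.63
Trade balance (goods + services) = -56.68 + 55.63 = -1.05
Net primary income = 217.74 - 60.26 = 157.48
Net secondary income = 38.61
Current account = -1.05 + 157.48 + 38.61 = 195.04
Financial account = -(195.04 + 4.09) = -199.13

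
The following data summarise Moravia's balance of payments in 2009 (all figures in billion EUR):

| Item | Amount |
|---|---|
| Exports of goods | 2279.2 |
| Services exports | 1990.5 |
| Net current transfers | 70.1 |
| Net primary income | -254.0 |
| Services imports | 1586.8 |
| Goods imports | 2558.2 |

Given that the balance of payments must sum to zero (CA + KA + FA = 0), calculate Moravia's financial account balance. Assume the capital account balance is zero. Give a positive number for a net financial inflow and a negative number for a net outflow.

Goods balance = 2279.2 - 2558.2 = -279.0
Services balance = 1990.5 - 1586.8 = 403.7
Trade balance (goods + services) = -279.0 + 403.7 = 124.7
Net primary income = -254.0
Net secondary income = 70.1
Current account = 124.7 + (-254.0) + 70.1 = -59.2
Financial account = -(-59.2) = 59.2

59.2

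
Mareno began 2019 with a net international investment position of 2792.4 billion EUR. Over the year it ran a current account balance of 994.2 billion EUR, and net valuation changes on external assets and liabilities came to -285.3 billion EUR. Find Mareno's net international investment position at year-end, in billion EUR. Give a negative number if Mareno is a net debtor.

3501.3

Change in NIIP = current account + net valuation change = 994.2 + (-285.3) = 708.9
End-of-year NIIP = 2792.4 + 708.9 = 3501.3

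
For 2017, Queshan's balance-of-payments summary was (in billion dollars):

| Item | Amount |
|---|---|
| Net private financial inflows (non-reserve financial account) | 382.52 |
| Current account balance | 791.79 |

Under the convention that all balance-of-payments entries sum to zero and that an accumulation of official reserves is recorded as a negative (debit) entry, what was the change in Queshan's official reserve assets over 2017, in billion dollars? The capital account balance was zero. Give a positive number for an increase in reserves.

1174.31

Official reserve transactions balance = -(791.79 + 382.52) = -1174.31
An accumulation of reserves is recorded as a debit (negative entry), so the change in the stock of reserves is the negative of that balance.
Change in official reserves = -(-1174.31) = 1174.31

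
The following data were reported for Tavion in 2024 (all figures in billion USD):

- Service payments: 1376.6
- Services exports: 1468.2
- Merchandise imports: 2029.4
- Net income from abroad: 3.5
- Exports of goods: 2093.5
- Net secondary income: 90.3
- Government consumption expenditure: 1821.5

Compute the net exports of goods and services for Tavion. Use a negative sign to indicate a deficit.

Goods balance = 2093.5 - 2029.4 = 64.1
Services balance = 1468.2 - 1376.6 = 91.6
Trade balance (goods + services) = 64.1 + 91.6 = 155.7

155.7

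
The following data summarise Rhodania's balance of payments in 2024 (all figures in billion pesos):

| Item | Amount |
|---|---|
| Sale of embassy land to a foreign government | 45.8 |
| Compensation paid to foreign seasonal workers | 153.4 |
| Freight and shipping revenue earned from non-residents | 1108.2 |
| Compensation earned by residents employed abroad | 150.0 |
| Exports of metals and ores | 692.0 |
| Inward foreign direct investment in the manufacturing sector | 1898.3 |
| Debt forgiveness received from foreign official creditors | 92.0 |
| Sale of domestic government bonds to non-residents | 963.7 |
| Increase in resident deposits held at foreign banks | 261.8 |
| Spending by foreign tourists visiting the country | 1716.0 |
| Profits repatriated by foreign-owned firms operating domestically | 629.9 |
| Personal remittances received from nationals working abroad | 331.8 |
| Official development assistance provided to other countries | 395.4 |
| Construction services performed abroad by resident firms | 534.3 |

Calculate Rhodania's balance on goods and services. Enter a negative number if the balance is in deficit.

4050.5

Goods: 692.0
Services: 1108.2 + 534.3 + 1716.0 = 3358.5
Trade balance = 692.0 + 3358.5 = 4050.5
(Excluded from the trade balance — capital account: sale of embassy land to a foreign government 45.8, debt forgiveness received from foreign official creditors 92.0; primary income: compensation paid to foreign seasonal workers 153.4, compensation earned by residents employed abroad 150.0, profits repatriated by foreign-owned firms operating domestically 629.9; financial account: inward foreign direct investment in the manufacturing sector 1898.3, sale of domestic government bonds to non-residents 963.7, increase in resident deposits held at foreign banks 261.8; secondary income: personal remittances received from nationals working abroad 331.8, official development assistance provided to other countries 395.4.)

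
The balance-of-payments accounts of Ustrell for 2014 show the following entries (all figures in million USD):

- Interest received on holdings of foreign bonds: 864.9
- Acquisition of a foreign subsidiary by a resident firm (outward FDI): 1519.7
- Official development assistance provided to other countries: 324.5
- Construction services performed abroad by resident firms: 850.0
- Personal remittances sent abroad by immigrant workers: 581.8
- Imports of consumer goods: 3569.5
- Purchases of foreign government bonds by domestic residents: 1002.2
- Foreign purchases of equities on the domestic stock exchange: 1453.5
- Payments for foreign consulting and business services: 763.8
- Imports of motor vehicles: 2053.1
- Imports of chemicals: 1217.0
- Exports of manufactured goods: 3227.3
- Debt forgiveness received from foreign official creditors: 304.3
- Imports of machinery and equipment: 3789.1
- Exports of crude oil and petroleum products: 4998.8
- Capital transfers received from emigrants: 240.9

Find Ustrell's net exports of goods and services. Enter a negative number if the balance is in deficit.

Goods: 3227.3 - 2053.1 - 3569.5 - 1217.0 + 4998.8 - 3789.1 = -2402.6
Services: -763.8 + 850.0 = 86.2
Trade balance = -2402.6 + 86.2 = -2316.4
(Excluded from the trade balance — primary income: interest received on holdings of foreign bonds 864.9; financial account: acquisition of a foreign subsidiary by a resident firm (outward FDI) 1519.7, purchases of foreign government bonds by domestic residents 1002.2, foreign purchases of equities on the domestic stock exchange 1453.5; secondary income: official development assistance provided to other countries 324.5, personal remittances sent abroad by immigrant workers 581.8; capital account: debt forgiveness received from foreign official creditors 304.3, capital transfers received from emigrants 240.9.)

-2316.4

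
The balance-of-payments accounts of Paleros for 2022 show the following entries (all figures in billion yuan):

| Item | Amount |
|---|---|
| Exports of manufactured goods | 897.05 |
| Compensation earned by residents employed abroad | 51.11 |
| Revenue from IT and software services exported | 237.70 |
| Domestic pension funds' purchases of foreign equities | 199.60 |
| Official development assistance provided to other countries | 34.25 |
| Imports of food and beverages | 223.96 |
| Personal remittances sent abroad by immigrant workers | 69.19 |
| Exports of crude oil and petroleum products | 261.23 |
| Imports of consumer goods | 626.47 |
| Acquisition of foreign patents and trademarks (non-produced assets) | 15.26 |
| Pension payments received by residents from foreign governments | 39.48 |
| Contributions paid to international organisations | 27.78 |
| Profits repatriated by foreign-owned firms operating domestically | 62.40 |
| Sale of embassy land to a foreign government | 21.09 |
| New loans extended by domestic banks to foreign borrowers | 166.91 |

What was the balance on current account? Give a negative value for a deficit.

Goods: 261.23 - 626.47 - 223.96 + 897.05 = 307.85
Services: 237.70
Primary income: -62.40 + 51.11 = -11.29
Secondary income: -27.78 - 69.19 + 39.48 - 34.25 = -91.74
Current account = 307.85 + 237.70 + (-11.29) + (-91.74) = 442.52
(Excluded from the current account — financial account: domestic pension funds' purchases of foreign equities 199.60, new loans extended by domestic banks to foreign borrowers 166.91; capital account: acquisition of foreign patents and trademarks (non-produced assets) 15.26, sale of embassy land to a foreign government 21.09.)

442.52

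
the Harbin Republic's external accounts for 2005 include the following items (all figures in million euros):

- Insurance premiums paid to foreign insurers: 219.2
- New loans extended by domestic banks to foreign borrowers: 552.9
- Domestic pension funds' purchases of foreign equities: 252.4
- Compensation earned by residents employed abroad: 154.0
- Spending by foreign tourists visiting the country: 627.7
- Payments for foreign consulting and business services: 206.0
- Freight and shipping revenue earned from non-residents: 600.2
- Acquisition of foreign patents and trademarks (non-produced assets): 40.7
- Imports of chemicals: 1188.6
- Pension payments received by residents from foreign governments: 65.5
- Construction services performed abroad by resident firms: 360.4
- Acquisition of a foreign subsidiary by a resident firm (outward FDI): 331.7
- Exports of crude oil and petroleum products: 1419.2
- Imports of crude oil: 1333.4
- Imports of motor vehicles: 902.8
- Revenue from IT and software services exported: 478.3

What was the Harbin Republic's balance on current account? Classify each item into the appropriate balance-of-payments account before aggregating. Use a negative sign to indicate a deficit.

Goods: 1419.2 - 902.8 - 1188.6 - 1333.4 = -2005.6
Services: -219.2 + 627.7 + 478.3 + 360.4 + 600.2 - 206.0 = 1641.4
Primary income: 154.0
Secondary income: 65.5
Current account = (-2005.6) + 1641.4 + 154.0 + 65.5 = -144.7
(Excluded from the current account — financial account: new loans extended by domestic banks to foreign borrowers 552.9, domestic pension funds' purchases of foreign equities 252.4, acquisition of a foreign subsidiary by a resident firm (outward FDI) 331.7; capital account: acquisition of foreign patents and trademarks (non-produced assets) 40.7.)

-144.7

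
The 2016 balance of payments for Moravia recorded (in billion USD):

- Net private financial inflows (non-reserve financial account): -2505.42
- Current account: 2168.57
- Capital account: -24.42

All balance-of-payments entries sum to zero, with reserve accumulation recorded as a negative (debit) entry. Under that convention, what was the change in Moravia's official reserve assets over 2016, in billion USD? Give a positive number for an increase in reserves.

-361.27

Official reserve transactions balance = -(2168.57 + (-24.42) + (-2505.42)) = 361.27
An accumulation of reserves is recorded as a debit (negative entry), so the change in the stock of reserves is the negative of that balance.
Change in official reserves = -(361.27) = -361.27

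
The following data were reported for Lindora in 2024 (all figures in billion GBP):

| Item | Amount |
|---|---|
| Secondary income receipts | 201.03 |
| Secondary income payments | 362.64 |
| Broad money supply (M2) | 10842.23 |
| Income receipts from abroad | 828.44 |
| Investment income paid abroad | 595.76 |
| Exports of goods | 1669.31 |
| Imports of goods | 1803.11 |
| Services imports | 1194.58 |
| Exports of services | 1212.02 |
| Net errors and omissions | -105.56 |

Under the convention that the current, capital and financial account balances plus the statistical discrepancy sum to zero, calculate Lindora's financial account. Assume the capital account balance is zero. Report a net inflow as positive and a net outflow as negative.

150.85

Goods balance = 1669.31 - 1803.11 = -133.80
Services balance = 1212.02 - 1194.58 = 17.44
Trade balance (goods + services) = -133.80 + 17.44 = -116.36
Net primary income = 828.44 - 595.76 = 232.68
Net secondary income = 201.03 - 362.64 = -161.61
Current account = -116.36 + 232.68 + (-161.61) = -45.29
Financial account = -(-45.29 + (-105.56)) = 150.85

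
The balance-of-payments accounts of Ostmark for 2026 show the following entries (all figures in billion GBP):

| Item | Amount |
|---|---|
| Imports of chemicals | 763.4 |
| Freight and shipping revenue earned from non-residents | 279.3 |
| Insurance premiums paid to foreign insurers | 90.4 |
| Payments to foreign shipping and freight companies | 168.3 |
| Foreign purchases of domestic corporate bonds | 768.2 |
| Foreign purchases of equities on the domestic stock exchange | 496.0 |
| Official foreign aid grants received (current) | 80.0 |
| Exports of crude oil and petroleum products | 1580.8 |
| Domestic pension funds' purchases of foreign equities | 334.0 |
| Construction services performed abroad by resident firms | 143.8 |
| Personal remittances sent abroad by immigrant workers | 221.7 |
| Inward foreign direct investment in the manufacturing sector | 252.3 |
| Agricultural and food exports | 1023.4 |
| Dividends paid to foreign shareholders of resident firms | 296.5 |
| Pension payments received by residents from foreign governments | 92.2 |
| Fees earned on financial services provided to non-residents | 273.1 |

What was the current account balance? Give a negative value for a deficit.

Goods: 1023.4 - 763.4 + 1580.8 = 1840.8
Services: 143.8 + 273.1 - 90.4 - 168.3 + 279.3 = 437.5
Primary income: -296.5
Secondary income: -221.7 + 92.2 + 80.0 = -49.5
Current account = 1840.8 + 437.5 + (-296.5) + (-49.5) = 1932.3
(Excluded from the current account — financial account: foreign purchases of domestic corporate bonds 768.2, foreign purchases of equities on the domestic stock exchange 496.0, domestic pension funds' purchases of foreign equities 334.0, inward foreign direct investment in the manufacturing sector 252.3.)

1932.3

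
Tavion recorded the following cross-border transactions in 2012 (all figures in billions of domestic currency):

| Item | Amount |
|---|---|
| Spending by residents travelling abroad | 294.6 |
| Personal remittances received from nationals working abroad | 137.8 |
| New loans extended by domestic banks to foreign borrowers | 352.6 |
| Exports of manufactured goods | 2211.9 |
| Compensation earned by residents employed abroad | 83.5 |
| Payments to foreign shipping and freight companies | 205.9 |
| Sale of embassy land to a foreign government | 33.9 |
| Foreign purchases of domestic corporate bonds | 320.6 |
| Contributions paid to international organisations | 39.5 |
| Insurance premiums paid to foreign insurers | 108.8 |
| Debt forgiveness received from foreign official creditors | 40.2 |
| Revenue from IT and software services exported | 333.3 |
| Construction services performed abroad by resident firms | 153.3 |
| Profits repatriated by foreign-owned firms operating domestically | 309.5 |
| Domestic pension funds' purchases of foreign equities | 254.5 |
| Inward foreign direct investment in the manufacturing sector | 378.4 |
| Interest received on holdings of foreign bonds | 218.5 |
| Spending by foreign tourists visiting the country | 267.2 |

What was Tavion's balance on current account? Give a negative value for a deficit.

Goods: 2211.9
Services: -205.9 - 294.6 - 108.8 + 333.3 + 267.2 + 153.3 = 144.5
Primary income: 83.5 + 218.5 - 309.5 = -7.5
Secondary income: -39.5 + 137.8 = 98.3
Current account = 2211.9 + 144.5 + (-7.5) + 98.3 = 2447.2
(Excluded from the current account — financial account: new loans extended by domestic banks to foreign borrowers 352.6, foreign purchases of domestic corporate bonds 320.6, domestic pension funds' purchases of foreign equities 254.5, inward foreign direct investment in the manufacturing sector 378.4; capital account: sale of embassy land to a foreign government 33.9, debt forgiveness received from foreign official creditors 40.2.)

2447.2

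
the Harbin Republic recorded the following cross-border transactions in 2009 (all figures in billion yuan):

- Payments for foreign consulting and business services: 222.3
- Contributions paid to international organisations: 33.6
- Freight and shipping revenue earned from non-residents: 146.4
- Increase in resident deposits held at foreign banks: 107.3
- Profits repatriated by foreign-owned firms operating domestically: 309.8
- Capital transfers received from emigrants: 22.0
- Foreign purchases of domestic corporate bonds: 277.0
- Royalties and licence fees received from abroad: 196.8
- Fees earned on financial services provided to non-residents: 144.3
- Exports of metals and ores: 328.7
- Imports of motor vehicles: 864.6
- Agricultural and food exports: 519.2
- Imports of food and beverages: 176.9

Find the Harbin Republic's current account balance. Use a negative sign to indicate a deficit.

Goods: 519.2 + 328.7 - 176.9 - 864.6 = -193.6
Services: 144.3 - 222.3 + 146.4 + 196.8 = 265.2
Primary income: -309.8
Secondary income: -33.6
Current account = (-193.6) + 265.2 + (-309.8) + (-33.6) = -271.8
(Excluded from the current account — financial account: increase in resident deposits held at foreign banks 107.3, foreign purchases of domestic corporate bonds 277.0; capital account: capital transfers received from emigrants 22.0.)

-271.8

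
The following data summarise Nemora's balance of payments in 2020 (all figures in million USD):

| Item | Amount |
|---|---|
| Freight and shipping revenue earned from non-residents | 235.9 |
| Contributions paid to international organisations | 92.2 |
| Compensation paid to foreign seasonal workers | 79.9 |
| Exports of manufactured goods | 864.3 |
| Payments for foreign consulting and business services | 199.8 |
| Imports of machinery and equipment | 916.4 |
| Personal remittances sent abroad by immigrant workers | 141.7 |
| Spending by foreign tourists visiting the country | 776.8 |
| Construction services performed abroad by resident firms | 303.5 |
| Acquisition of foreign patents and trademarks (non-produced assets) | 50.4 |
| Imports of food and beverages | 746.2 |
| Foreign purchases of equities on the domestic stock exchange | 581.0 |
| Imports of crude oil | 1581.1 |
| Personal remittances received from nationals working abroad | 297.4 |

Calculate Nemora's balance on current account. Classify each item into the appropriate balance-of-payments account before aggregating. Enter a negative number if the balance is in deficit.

Goods: -916.4 + 864.3 - 1581.1 - 746.2 = -2379.4
Services: 235.9 - 199.8 + 303.5 + 776.8 = 1116.4
Primary income: -79.9
Secondary income: -141.7 + 297.4 - 92.2 = 63.5
Current account = (-2379.4) + 1116.4 + (-79.9) + 63.5 = -1279.4
(Excluded from the current account — capital account: acquisition of foreign patents and trademarks (non-produced assets) 50.4; financial account: foreign purchases of equities on the domestic stock exchange 581.0.)

-1279.4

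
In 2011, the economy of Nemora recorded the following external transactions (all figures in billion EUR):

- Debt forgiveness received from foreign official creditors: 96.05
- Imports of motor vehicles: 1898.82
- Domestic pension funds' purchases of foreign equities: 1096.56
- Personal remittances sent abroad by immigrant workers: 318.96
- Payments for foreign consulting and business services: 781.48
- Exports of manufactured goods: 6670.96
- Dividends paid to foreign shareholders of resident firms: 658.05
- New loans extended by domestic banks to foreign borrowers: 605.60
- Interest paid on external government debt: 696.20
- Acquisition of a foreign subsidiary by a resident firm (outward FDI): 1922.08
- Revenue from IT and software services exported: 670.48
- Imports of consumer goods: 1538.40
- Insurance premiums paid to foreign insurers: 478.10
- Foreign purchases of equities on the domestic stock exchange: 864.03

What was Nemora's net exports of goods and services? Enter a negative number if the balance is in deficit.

2644.64

Goods: -1538.40 + 6670.96 - 1898.82 = 3233.74
Services: 670.48 - 781.48 - 478.10 = -589.10
Trade balance = 3233.74 + (-589.10) = 2644.64
(Excluded from the trade balance — capital account: debt forgiveness received from foreign official creditors 96.05; financial account: domestic pension funds' purchases of foreign equities 1096.56, new loans extended by domestic banks to foreign borrowers 605.60, acquisition of a foreign subsidiary by a resident firm (outward FDI) 1922.08, foreign purchases of equities on the domestic stock exchange 864.03; secondary income: personal remittances sent abroad by immigrant workers 318.96; primary income: dividends paid to foreign shareholders of resident firms 658.05, interest paid on external government debt 696.20.)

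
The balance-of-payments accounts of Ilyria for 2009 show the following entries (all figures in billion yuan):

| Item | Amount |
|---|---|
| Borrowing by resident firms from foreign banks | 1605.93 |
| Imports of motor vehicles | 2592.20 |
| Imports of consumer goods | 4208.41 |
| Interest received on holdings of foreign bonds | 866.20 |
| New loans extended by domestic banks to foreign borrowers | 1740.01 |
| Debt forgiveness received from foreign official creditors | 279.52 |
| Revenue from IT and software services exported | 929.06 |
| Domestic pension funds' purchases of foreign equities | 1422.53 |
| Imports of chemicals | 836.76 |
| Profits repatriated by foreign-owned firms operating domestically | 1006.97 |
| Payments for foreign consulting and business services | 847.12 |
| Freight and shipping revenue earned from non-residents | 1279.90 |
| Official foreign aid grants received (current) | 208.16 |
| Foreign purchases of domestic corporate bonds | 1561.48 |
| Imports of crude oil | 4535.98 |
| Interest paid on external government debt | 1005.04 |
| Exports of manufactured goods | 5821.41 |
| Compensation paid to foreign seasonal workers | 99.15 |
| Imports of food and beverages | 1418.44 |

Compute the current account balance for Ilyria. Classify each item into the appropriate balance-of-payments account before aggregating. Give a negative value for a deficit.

Goods: -4208.41 - 4535.98 + 5821.41 - 2592.20 - 836.76 - 1418.44 = -7770.38
Services: -847.12 + 1279.90 + 929.06 = 1361.84
Primary income: 866.20 - 99.15 - 1005.04 - 1006.97 = -1244.96
Secondary income: 208.16
Current account = (-7770.38) + 1361.84 + (-1244.96) + 208.16 = -7445.34
(Excluded from the current account — financial account: borrowing by resident firms from foreign banks 1605.93, new loans extended by domestic banks to foreign borrowers 1740.01, domestic pension funds' purchases of foreign equities 1422.53, foreign purchases of domestic corporate bonds 1561.48; capital account: debt forgiveness received from foreign official creditors 279.52.)

-7445.34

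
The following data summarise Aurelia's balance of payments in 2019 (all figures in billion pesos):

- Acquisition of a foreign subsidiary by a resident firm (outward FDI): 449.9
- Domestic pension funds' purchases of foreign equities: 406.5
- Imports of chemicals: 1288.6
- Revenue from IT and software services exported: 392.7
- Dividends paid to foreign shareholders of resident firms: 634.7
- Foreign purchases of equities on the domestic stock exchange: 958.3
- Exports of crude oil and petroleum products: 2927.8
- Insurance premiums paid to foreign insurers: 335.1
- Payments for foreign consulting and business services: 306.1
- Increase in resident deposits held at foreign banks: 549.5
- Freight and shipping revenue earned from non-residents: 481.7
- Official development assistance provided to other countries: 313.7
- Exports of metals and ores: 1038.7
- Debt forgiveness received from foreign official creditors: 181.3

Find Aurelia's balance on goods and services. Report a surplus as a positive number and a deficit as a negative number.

Goods: -1288.6 + 2927.8 + 1038.7 = 2677.9
Services: -306.1 - 335.1 + 392.7 + 481.7 = 233.2
Trade balance = 2677.9 + 233.2 = 2911.1
(Excluded from the trade balance — financial account: acquisition of a foreign subsidiary by a resident firm (outward FDI) 449.9, domestic pension funds' purchases of foreign equities 406.5, foreign purchases of equities on the domestic stock exchange 958.3, increase in resident deposits held at foreign banks 549.5; primary income: dividends paid to foreign shareholders of resident firms 634.7; secondary income: official development assistance provided to other countries 313.7; capital account: debt forgiveness received from foreign official creditors 181.3.)

2911.1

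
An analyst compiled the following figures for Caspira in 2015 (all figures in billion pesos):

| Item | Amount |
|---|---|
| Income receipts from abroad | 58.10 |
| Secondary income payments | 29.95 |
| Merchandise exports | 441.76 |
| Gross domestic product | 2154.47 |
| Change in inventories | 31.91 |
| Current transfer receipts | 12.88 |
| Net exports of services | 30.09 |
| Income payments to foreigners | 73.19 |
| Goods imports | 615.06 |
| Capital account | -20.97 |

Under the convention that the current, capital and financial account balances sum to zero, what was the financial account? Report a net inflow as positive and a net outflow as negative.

Goods balance = 441.76 - 615.06 = -173.30
Services balance = 30.09
Trade balance (goods + services) = -173.30 + 30.09 = -143.21
Net primary income = 58.10 - 73.19 = -15.09
Net secondary income = 12.88 - 29.95 = -17.07
Current account = -143.21 + (-15.09) + (-17.07) = -175.37
Financial account = -(-175.37 + (-20.97)) = 196.34

196.34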